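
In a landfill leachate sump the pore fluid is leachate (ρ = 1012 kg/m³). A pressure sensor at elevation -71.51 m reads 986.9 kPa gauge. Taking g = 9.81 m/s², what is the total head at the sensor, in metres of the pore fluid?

h ≈ 27.90 m

ψ = P/(ρg) = 986.9×1000 / (1012 × 9.81) = 99.41 m.
h = z + ψ = -71.51 + 99.41 = 27.90 m.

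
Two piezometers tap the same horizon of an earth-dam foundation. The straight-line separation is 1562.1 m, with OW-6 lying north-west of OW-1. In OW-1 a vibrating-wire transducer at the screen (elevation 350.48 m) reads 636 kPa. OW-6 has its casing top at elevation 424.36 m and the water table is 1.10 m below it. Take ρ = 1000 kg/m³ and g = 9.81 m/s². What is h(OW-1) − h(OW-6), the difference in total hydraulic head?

Δh ≈ -7.95 m

Pressure head at OW-1: ψ = P/(ρg) = 636×1000 / (1000 × 9.81) = 64.83 m.
Total head at OW-1: h = z + ψ = 350.48 + 64.83 = 415.31 m.
Total head at OW-6: h = 424.36 − 1.10 = 423.26 m.
Head difference: h(OW-1) − h(OW-6) = 415.31 − 423.26 = -7.95 m.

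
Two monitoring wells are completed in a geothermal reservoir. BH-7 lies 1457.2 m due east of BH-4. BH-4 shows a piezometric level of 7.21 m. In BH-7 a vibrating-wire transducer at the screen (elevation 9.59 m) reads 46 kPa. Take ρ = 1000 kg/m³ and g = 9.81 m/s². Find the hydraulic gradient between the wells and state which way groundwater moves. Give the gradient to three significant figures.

Total head at BH-4: h = 7.21 m (water level in the piezometer is the total head).
Pressure head at BH-7: ψ = P/(ρg) = 46×1000 / (1000 × 9.81) = 4.69 m.
Total head at BH-7: h = z + ψ = 9.59 + 4.69 = 14.28 m.
Head difference: h(BH-4) − h(BH-7) = 7.21 − 14.28 = -7.07 m.
Hydraulic gradient: i = |Δh| / L = 7.07 / 1457.2 = 0.00485.
Flow is from higher to lower head: from BH-7 toward BH-4, i.e. toward the west.

i ≈ 0.00485; groundwater flows toward the west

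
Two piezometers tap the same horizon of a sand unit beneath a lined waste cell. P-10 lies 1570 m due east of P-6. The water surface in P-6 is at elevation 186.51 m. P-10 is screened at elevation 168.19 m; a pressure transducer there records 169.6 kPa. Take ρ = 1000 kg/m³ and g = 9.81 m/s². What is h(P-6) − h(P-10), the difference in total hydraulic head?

Total head at P-6: h = 186.51 m (water level in the piezometer is the total head).
Pressure head at P-10: ψ = P/(ρg) = 169.6×1000 / (1000 × 9.81) = 17.29 m.
Total head at P-10: h = z + ψ = 168.19 + 17.29 = 185.48 m.
Head difference: h(P-6) − h(P-10) = 186.51 − 185.48 = 1.03 m.

Δh ≈ 1.03 m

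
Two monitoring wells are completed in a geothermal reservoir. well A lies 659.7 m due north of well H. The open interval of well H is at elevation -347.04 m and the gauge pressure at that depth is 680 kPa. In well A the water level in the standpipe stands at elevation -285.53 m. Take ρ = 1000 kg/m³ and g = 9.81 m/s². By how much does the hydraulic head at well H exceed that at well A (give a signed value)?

Pressure head at well H: ψ = P/(ρg) = 680×1000 / (1000 × 9.81) = 69.32 m.
Total head at well H: h = z + ψ = -347.04 + 69.32 = -277.72 m.
Total head at well A: h = -285.53 m (water level in the piezometer is the total head).
Head difference: h(well H) − h(well A) = -277.72 − (-285.53) = 7.81 m.

Δh ≈ 7.81 m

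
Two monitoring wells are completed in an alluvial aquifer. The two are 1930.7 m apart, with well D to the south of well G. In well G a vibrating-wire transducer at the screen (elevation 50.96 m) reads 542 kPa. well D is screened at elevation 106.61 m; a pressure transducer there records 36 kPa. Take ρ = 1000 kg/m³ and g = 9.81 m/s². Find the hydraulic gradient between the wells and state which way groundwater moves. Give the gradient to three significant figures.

i ≈ 0.00211; groundwater flows toward the north

Pressure head at well G: ψ = P/(ρg) = 542×1000 / (1000 × 9.81) = 55.25 m.
Total head at well G: h = z + ψ = 50.96 + 55.25 = 106.21 m.
Pressure head at well D: ψ = P/(ρg) = 36×1000 / (1000 × 9.81) = 3.67 m.
Total head at well D: h = z + ψ = 106.61 + 3.67 = 110.28 m.
Head difference: h(well G) − h(well D) = 106.21 − 110.28 = -4.07 m.
Hydraulic gradient: i = |Δh| / L = 4.07 / 1930.7 = 0.00211.
Flow is from higher to lower head: from well D toward well G, i.e. toward the north.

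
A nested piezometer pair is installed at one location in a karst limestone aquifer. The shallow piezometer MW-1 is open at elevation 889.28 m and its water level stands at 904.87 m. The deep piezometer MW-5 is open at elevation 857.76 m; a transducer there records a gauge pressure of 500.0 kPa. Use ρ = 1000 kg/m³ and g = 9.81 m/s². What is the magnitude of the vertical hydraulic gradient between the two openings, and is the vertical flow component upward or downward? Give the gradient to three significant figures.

Total head at MW-1: h = 904.87 m (water level in the standpipe).
Pressure head at MW-5: ψ = P/(ρg) = 500.0×1000 / (1000 × 9.81) = 50.97 m.
Total head at MW-5: h = z + ψ = 857.76 + 50.97 = 908.73 m.
Δh = h(MW-1) − h(MW-5) = 904.87 − 908.73 = -3.86 m.
Vertical separation Δz = 889.28 − 857.76 = 31.52 m.
|i_v| = |Δh| / Δz = 3.86 / 31.52 = 0.122.
Head is higher in the deep piezometer, so vertical flow is upward (discharge condition).

|i_v| ≈ 0.122; vertical flow is upward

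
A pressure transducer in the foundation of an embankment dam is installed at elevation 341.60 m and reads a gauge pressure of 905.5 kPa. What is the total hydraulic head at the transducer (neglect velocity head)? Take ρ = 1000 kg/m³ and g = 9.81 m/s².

h ≈ 433.90 m

ψ = P/(ρg) = 905.5×1000 / (1000 × 9.81) = 92.30 m.
h = z + ψ = 341.60 + 92.30 = 433.90 m.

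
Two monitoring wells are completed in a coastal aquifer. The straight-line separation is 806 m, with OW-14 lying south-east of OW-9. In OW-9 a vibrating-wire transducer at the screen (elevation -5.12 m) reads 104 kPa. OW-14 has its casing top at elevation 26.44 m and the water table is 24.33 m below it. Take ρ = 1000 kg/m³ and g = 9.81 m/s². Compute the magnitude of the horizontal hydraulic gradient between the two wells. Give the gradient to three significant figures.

i ≈ 0.00418

Pressure head at OW-9: ψ = P/(ρg) = 104×1000 / (1000 × 9.81) = 10.60 m.
Total head at OW-9: h = z + ψ = -5.12 + 10.60 = 5.48 m.
Total head at OW-14: h = 26.44 − 24.33 = 2.11 m.
Head difference: h(OW-9) − h(OW-14) = 5.48 − 2.11 = 3.37 m.
Hydraulic gradient: i = |Δh| / L = 3.37 / 806 = 0.00418.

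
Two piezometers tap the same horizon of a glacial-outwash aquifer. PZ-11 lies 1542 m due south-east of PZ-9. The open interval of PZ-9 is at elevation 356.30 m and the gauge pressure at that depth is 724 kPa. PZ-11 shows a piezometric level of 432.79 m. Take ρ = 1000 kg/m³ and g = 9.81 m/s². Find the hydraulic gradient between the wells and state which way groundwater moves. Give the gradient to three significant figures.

Pressure head at PZ-9: ψ = P/(ρg) = 724×1000 / (1000 × 9.81) = 73.80 m.
Total head at PZ-9: h = z + ψ = 356.30 + 73.80 = 430.10 m.
Total head at PZ-11: h = 432.79 m (water level in the piezometer is the total head).
Head difference: h(PZ-9) − h(PZ-11) = 430.10 − 432.79 = -2.69 m.
Hydraulic gradient: i = |Δh| / L = 2.69 / 1542 = 0.00174.
Flow is from higher to lower head: from PZ-11 toward PZ-9, i.e. toward the north-west.

i ≈ 0.00174; groundwater flows toward the north-west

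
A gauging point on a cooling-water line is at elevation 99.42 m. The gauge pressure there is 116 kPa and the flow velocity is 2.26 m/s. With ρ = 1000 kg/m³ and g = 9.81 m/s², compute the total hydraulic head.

Pressure head ψ = P/(ρg) = 116×1000 / (1000 × 9.81) = 11.82 m.
Velocity head = v²/(2g) = 2.26² / (2 × 9.81) = 0.260 m.
h = z + ψ + v²/(2g) = 99.42 + 11.82 + 0.260 = 111.50 m.

h ≈ 111.50 m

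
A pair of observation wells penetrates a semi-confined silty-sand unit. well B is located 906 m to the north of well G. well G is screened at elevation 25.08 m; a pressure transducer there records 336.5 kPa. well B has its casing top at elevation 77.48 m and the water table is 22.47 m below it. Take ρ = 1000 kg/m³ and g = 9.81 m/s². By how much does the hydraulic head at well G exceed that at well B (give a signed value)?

Pressure head at well G: ψ = P/(ρg) = 336.5×1000 / (1000 × 9.81) = 34.30 m.
Total head at well G: h = z + ψ = 25.08 + 34.30 = 59.38 m.
Total head at well B: h = 77.48 − 22.47 = 55.01 m.
Head difference: h(well G) − h(well B) = 59.38 − 55.01 = 4.37 m.

Δh ≈ 4.37 m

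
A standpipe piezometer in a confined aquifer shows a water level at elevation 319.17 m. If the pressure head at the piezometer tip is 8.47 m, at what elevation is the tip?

z = h − ψ = 319.17 − 8.47 = 310.70 m.

z ≈ 310.70 m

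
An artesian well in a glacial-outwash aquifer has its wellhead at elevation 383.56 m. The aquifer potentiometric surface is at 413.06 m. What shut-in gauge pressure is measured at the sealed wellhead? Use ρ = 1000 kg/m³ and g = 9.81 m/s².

Head above the cap: Δh = 413.06 − 383.56 = 29.50 m.
P = ρgΔh = 1000 × 9.81 × 29.50 = 289395 Pa ≈ 289 kPa.

P ≈ 289 kPa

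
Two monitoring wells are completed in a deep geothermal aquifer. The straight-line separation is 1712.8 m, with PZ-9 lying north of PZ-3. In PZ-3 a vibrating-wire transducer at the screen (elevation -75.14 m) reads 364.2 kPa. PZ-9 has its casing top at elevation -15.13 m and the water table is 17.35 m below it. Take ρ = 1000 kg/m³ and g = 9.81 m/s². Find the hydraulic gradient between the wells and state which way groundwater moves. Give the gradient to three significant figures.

i ≈ 0.00323; groundwater flows toward the south

Pressure head at PZ-3: ψ = P/(ρg) = 364.2×1000 / (1000 × 9.81) = 37.13 m.
Total head at PZ-3: h = z + ψ = -75.14 + 37.13 = -38.01 m.
Total head at PZ-9: h = -15.13 − 17.35 = -32.48 m.
Head difference: h(PZ-3) − h(PZ-9) = -38.01 − (-32.48) = -5.53 m.
Hydraulic gradient: i = |Δh| / L = 5.53 / 1712.8 = 0.00323.
Flow is from higher to lower head: from PZ-9 toward PZ-3, i.e. toward the south.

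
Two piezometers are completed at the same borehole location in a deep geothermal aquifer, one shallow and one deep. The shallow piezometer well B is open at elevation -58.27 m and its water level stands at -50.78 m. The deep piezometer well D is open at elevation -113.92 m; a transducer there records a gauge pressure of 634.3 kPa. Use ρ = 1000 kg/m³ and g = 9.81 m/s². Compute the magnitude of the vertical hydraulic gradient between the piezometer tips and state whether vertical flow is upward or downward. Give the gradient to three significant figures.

Total head at well B: h = -50.78 m (water level in the standpipe).
Pressure head at well D: ψ = P/(ρg) = 634.3×1000 / (1000 × 9.81) = 64.66 m.
Total head at well D: h = z + ψ = -113.92 + 64.66 = -49.26 m.
Δh = h(well B) − h(well D) = -50.78 − (-49.26) = -1.52 m.
Vertical separation Δz = -58.27 − (-113.92) = 55.65 m.
|i_v| = |Δh| / Δz = 1.52 / 55.65 = 0.0273.
Head is higher in the deep piezometer, so vertical flow is upward (discharge condition).

|i_v| ≈ 0.0273; vertical flow is upward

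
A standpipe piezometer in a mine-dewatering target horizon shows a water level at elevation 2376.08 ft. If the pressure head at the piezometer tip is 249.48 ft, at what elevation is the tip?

z ≈ 2126.60 ft

z = h − ψ = 2376.08 − 249.48 = 2126.60 ft.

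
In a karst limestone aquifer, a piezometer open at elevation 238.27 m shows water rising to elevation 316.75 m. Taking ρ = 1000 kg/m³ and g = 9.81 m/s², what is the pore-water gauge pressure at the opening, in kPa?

P ≈ 770 kPa

Pressure head ψ = h − z = 316.75 − 238.27 = 78.48 m.
P = ρgψ = 1000 × 9.81 × 78.48 = 769889 Pa ≈ 770 kPa.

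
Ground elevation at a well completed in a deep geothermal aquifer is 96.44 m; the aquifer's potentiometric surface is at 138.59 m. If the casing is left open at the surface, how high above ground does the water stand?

≈ 42.15 m above ground

Water rises to the potentiometric surface, so the rise above ground = 138.59 − 96.44 = 42.15 m.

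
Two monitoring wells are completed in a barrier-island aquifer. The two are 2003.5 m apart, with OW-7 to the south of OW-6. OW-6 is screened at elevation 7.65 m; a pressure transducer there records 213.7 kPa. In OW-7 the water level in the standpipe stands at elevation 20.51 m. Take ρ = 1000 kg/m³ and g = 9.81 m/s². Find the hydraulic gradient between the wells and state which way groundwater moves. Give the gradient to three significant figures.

Pressure head at OW-6: ψ = P/(ρg) = 213.7×1000 / (1000 × 9.81) = 21.78 m.
Total head at OW-6: h = z + ψ = 7.65 + 21.78 = 29.43 m.
Total head at OW-7: h = 20.51 m (water level in the piezometer is the total head).
Head difference: h(OW-6) − h(OW-7) = 29.43 − 20.51 = 8.92 m.
Hydraulic gradient: i = |Δh| / L = 8.92 / 2003.5 = 0.00445.
Flow is from higher to lower head: from OW-6 toward OW-7, i.e. toward the south.

i ≈ 0.00445; groundwater flows toward the south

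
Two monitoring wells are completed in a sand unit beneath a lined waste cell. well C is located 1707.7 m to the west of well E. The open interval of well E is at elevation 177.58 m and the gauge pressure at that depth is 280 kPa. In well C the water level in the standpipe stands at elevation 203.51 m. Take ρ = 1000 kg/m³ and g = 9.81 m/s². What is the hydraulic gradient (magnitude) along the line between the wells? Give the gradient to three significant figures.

i ≈ 0.00153

Pressure head at well E: ψ = P/(ρg) = 280×1000 / (1000 × 9.81) = 28.54 m.
Total head at well E: h = z + ψ = 177.58 + 28.54 = 206.12 m.
Total head at well C: h = 203.51 m (water level in the piezometer is the total head).
Head difference: h(well E) − h(well C) = 206.12 − 203.51 = 2.61 m.
Hydraulic gradient: i = |Δh| / L = 2.61 / 1707.7 = 0.00153.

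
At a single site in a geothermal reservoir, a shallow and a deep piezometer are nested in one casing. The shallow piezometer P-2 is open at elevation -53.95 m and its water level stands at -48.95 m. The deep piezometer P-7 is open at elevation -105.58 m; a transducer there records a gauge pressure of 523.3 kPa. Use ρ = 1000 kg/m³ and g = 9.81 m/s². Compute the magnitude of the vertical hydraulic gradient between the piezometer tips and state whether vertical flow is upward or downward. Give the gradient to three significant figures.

|i_v| ≈ 0.0637; vertical flow is downward

Total head at P-2: h = -48.95 m (water level in the standpipe).
Pressure head at P-7: ψ = P/(ρg) = 523.3×1000 / (1000 × 9.81) = 53.34 m.
Total head at P-7: h = z + ψ = -105.58 + 53.34 = -52.24 m.
Δh = h(P-2) − h(P-7) = -48.95 − (-52.24) = 3.29 m.
Vertical separation Δz = -53.95 − (-105.58) = 51.63 m.
|i_v| = |Δh| / Δz = 3.29 / 51.63 = 0.0637.
Head is higher in the shallow piezometer, so vertical flow is downward (recharge condition).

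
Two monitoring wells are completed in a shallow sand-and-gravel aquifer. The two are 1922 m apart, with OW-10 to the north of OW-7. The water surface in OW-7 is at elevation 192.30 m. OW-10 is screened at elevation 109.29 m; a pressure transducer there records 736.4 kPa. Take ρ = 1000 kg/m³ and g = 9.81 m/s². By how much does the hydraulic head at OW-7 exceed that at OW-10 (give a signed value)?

Δh ≈ 7.94 m

Total head at OW-7: h = 192.30 m (water level in the piezometer is the total head).
Pressure head at OW-10: ψ = P/(ρg) = 736.4×1000 / (1000 × 9.81) = 75.07 m.
Total head at OW-10: h = z + ψ = 109.29 + 75.07 = 184.36 m.
Head difference: h(OW-7) − h(OW-10) = 192.30 − 184.36 = 7.94 m.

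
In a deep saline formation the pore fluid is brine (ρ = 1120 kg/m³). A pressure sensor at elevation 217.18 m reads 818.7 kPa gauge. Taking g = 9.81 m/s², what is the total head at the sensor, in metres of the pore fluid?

h ≈ 291.69 m

ψ = P/(ρg) = 818.7×1000 / (1120 × 9.81) = 74.51 m.
h = z + ψ = 217.18 + 74.51 = 291.69 m.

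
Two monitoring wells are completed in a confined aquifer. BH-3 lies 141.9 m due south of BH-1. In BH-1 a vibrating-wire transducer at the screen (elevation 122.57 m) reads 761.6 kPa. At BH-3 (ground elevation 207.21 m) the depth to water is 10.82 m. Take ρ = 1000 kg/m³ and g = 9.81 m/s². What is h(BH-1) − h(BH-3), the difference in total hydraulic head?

Δh ≈ 3.82 m

Pressure head at BH-1: ψ = P/(ρg) = 761.6×1000 / (1000 × 9.81) = 77.64 m.
Total head at BH-1: h = z + ψ = 122.57 + 77.64 = 200.21 m.
Total head at BH-3: h = 207.21 − 10.82 = 196.39 m.
Head difference: h(BH-1) − h(BH-3) = 200.21 − 196.39 = 3.82 m.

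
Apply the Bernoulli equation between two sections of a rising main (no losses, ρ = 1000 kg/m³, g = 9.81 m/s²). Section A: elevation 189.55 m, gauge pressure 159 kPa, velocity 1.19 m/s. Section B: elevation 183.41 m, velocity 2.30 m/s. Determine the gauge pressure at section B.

Pressure head at A: ψ₁ = P₁/(ρg) = 159×1000 / (1000 × 9.81) = 16.21 m.
Velocity heads: v₁²/2g = 1.19²/19.62 = 0.072 m; v₂²/2g = 2.30²/19.62 = 0.270 m.
Total head H = z₁ + ψ₁ + v₁²/2g = 189.55 + 16.21 + 0.072 = 205.83 m.
ψ₂ = H − z₂ − v₂²/2g = 205.83 − 183.41 − 0.270 = 22.15 m.
P₂ = ρgψ₂ = 1000 × 9.81 × 22.15 ≈ 217 kPa.

P₂ ≈ 217 kPa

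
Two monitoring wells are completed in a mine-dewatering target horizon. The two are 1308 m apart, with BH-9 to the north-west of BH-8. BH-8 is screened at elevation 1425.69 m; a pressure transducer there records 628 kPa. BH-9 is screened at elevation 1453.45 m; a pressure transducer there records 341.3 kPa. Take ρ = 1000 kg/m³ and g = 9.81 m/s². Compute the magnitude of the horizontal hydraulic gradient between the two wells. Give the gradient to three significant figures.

i ≈ 0.00112

Pressure head at BH-8: ψ = P/(ρg) = 628×1000 / (1000 × 9.81) = 64.02 m.
Total head at BH-8: h = z + ψ = 1425.69 + 64.02 = 1489.71 m.
Pressure head at BH-9: ψ = P/(ρg) = 341.3×1000 / (1000 × 9.81) = 34.79 m.
Total head at BH-9: h = z + ψ = 1453.45 + 34.79 = 1488.24 m.
Head difference: h(BH-8) − h(BH-9) = 1489.71 − 1488.24 = 1.47 m.
Hydraulic gradient: i = |Δh| / L = 1.47 / 1308 = 0.00112.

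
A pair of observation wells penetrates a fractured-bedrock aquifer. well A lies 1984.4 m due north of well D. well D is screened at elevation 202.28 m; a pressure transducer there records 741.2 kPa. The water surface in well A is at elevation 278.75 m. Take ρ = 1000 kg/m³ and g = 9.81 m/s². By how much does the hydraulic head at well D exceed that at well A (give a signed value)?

Δh ≈ -0.91 m

Pressure head at well D: ψ = P/(ρg) = 741.2×1000 / (1000 × 9.81) = 75.56 m.
Total head at well D: h = z + ψ = 202.28 + 75.56 = 277.84 m.
Total head at well A: h = 278.75 m (water level in the piezometer is the total head).
Head difference: h(well D) − h(well A) = 277.84 − 278.75 = -0.91 m.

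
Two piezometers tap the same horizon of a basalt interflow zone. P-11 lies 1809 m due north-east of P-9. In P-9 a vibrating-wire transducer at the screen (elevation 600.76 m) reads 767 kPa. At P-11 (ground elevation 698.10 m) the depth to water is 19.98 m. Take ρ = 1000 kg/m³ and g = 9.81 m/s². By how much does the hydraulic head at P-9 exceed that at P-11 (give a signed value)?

Pressure head at P-9: ψ = P/(ρg) = 767×1000 / (1000 × 9.81) = 78.19 m.
Total head at P-9: h = z + ψ = 600.76 + 78.19 = 678.95 m.
Total head at P-11: h = 698.10 − 19.98 = 678.12 m.
Head difference: h(P-9) − h(P-11) = 678.95 − 678.12 = 0.83 m.

Δh ≈ 0.83 m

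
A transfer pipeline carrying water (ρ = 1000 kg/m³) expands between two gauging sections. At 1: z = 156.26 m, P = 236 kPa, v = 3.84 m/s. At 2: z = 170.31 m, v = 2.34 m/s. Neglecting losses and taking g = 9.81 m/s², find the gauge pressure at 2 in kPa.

Pressure head at 1: ψ₁ = P₁/(ρg) = 236×1000 / (1000 × 9.81) = 24.06 m.
Velocity heads: v₁²/2g = 3.84²/19.62 = 0.752 m; v₂²/2g = 2.34²/19.62 = 0.279 m.
Total head H = z₁ + ψ₁ + v₁²/2g = 156.26 + 24.06 + 0.752 = 181.07 m.
ψ₂ = H − z₂ − v₂²/2g = 181.07 − 170.31 − 0.279 = 10.48 m.
P₂ = ρgψ₂ = 1000 × 9.81 × 10.48 ≈ 103 kPa.

P₂ ≈ 103 kPa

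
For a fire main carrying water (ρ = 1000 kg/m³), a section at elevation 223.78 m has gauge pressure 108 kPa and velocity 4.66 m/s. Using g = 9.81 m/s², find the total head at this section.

Pressure head ψ = P/(ρg) = 108×1000 / (1000 × 9.81) = 11.01 m.
Velocity head = v²/(2g) = 4.66² / (2 × 9.81) = 1.107 m.
h = z + ψ + v²/(2g) = 223.78 + 11.01 + 1.107 = 235.90 m.

h ≈ 235.90 m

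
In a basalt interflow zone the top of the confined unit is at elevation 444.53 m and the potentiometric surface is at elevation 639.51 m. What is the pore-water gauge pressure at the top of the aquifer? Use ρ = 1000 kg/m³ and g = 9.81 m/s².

Pressure head at the aquifer top: ψ = h − z = 639.51 − 444.53 = 194.98 m.
P = ρgψ = 1000 × 9.81 × 194.98 = 1912754 Pa ≈ 1910 kPa.

P ≈ 1910 kPa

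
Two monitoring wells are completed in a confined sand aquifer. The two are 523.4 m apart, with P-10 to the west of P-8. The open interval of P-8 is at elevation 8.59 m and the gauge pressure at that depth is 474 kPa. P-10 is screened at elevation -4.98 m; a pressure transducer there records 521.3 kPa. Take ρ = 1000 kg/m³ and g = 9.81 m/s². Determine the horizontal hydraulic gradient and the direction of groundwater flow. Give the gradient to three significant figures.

i ≈ 0.0167; groundwater flows toward the west

Pressure head at P-8: ψ = P/(ρg) = 474×1000 / (1000 × 9.81) = 48.32 m.
Total head at P-8: h = z + ψ = 8.59 + 48.32 = 56.91 m.
Pressure head at P-10: ψ = P/(ρg) = 521.3×1000 / (1000 × 9.81) = 53.14 m.
Total head at P-10: h = z + ψ = -4.98 + 53.14 = 48.16 m.
Head difference: h(P-8) − h(P-10) = 56.91 − 48.16 = 8.75 m.
Hydraulic gradient: i = |Δh| / L = 8.75 / 523.4 = 0.0167.
Flow is from higher to lower head: from P-8 toward P-10, i.e. toward the west.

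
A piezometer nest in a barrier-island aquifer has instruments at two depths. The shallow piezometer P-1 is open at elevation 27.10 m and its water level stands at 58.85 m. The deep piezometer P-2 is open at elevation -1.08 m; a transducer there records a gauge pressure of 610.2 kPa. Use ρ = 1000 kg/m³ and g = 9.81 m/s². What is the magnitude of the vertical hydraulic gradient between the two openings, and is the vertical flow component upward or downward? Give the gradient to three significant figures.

Total head at P-1: h = 58.85 m (water level in the standpipe).
Pressure head at P-2: ψ = P/(ρg) = 610.2×1000 / (1000 × 9.81) = 62.20 m.
Total head at P-2: h = z + ψ = -1.08 + 62.20 = 61.12 m.
Δh = h(P-1) − h(P-2) = 58.85 − 61.12 = -2.27 m.
Vertical separation Δz = 27.10 − (-1.08) = 28.18 m.
|i_v| = |Δh| / Δz = 2.27 / 28.18 = 0.0806.
Head is higher in the deep piezometer, so vertical flow is upward (discharge condition).

|i_v| ≈ 0.0806; vertical flow is upward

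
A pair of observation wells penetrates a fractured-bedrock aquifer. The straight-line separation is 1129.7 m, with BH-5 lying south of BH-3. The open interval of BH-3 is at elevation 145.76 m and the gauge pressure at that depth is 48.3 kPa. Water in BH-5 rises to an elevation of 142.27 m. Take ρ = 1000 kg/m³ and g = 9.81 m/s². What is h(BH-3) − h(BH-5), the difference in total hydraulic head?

Pressure head at BH-3: ψ = P/(ρg) = 48.3×1000 / (1000 × 9.81) = 4.92 m.
Total head at BH-3: h = z + ψ = 145.76 + 4.92 = 150.68 m.
Total head at BH-5: h = 142.27 m (water level in the piezometer is the total head).
Head difference: h(BH-3) − h(BH-5) = 150.68 − 142.27 = 8.41 m.

Δh ≈ 8.41 m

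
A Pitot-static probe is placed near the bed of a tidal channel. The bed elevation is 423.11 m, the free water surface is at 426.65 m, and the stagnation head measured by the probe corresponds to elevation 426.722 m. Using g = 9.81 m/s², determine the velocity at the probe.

Near the bed, under hydrostatic conditions, the piezometric head (z + ψ) equals the free-surface elevation, 426.65 m.
Velocity head = total − piezometric = 426.722 − 426.65 = 0.072 m.
v = √(2g·h_v) = √(2 × 9.81 × 0.072) = 1.19 m/s.

v ≈ 1.19 m/s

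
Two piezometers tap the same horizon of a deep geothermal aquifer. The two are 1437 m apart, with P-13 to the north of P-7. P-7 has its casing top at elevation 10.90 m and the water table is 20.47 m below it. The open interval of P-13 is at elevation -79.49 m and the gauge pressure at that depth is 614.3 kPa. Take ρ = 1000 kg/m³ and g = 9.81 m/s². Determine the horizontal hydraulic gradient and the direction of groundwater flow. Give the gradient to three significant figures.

Total head at P-7: h = 10.90 − 20.47 = -9.57 m.
Pressure head at P-13: ψ = P/(ρg) = 614.3×1000 / (1000 × 9.81) = 62.62 m.
Total head at P-13: h = z + ψ = -79.49 + 62.62 = -16.87 m.
Head difference: h(P-7) − h(P-13) = -9.57 − (-16.87) = 7.30 m.
Hydraulic gradient: i = |Δh| / L = 7.30 / 1437 = 0.00508.
Flow is from higher to lower head: from P-7 toward P-13, i.e. toward the north.

i ≈ 0.00508; groundwater flows toward the north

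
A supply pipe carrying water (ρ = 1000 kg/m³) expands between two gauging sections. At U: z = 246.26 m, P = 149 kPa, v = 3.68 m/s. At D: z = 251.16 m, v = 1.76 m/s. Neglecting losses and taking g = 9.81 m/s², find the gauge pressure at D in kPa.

P₂ ≈ 106 kPa

Pressure head at U: ψ₁ = P₁/(ρg) = 149×1000 / (1000 × 9.81) = 15.19 m.
Velocity heads: v₁²/2g = 3.68²/19.62 = 0.690 m; v₂²/2g = 1.76²/19.62 = 0.158 m.
Total head H = z₁ + ψ₁ + v₁²/2g = 246.26 + 15.19 + 0.690 = 262.14 m.
ψ₂ = H − z₂ − v₂²/2g = 262.14 − 251.16 − 0.158 = 10.82 m.
P₂ = ρgψ₂ = 1000 × 9.81 × 10.82 ≈ 106 kPa.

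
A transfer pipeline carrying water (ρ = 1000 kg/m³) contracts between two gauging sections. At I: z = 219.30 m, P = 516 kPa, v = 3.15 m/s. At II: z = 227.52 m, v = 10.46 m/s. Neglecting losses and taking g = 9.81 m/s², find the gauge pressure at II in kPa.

P₂ ≈ 386 kPa

Pressure head at I: ψ₁ = P₁/(ρg) = 516×1000 / (1000 × 9.81) = 52.60 m.
Velocity heads: v₁²/2g = 3.15²/19.62 = 0.506 m; v₂²/2g = 10.46²/19.62 = 5.577 m.
Total head H = z₁ + ψ₁ + v₁²/2g = 219.30 + 52.60 + 0.506 = 272.41 m.
ψ₂ = H − z₂ − v₂²/2g = 272.41 − 227.52 − 5.577 = 39.31 m.
P₂ = ρgψ₂ = 1000 × 9.81 × 39.31 ≈ 386 kPa.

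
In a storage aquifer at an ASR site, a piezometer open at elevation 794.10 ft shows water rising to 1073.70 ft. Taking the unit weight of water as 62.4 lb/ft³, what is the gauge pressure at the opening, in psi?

Pressure head ψ = h − z = 1073.70 − 794.10 = 279.60 ft.
P = γ·ψ / 144 = 62.4 × 279.60 / 144 = 121 psi.

P ≈ 121 psi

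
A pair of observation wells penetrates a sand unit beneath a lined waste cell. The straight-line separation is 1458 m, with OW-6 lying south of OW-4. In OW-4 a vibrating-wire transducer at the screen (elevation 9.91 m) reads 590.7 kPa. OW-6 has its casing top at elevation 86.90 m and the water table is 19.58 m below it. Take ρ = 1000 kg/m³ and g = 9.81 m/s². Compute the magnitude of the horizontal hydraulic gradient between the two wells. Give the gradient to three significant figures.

i ≈ 0.00192

Pressure head at OW-4: ψ = P/(ρg) = 590.7×1000 / (1000 × 9.81) = 60.21 m.
Total head at OW-4: h = z + ψ = 9.91 + 60.21 = 70.12 m.
Total head at OW-6: h = 86.90 − 19.58 = 67.32 m.
Head difference: h(OW-4) − h(OW-6) = 70.12 − 67.32 = 2.80 m.
Hydraulic gradient: i = |Δh| / L = 2.80 / 1458 = 0.00192.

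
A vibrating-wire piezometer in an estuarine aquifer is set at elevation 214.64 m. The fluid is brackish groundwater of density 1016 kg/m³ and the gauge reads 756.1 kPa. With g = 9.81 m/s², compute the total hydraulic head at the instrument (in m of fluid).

ψ = P/(ρg) = 756.1×1000 / (1016 × 9.81) = 75.86 m.
h = z + ψ = 214.64 + 75.86 = 290.50 m.

h ≈ 290.50 m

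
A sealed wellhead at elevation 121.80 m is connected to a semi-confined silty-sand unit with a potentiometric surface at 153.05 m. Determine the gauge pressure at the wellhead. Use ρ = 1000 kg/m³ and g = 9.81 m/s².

P ≈ 307 kPa

Head above the cap: Δh = 153.05 − 121.80 = 31.25 m.
P = ρgΔh = 1000 × 9.81 × 31.25 = 306562 Pa ≈ 307 kPa.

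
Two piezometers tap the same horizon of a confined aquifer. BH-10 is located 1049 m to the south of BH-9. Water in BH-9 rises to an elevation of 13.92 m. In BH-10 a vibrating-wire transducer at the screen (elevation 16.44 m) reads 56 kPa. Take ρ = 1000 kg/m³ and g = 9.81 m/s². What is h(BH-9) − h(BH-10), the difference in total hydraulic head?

Δh ≈ -8.23 m

Total head at BH-9: h = 13.92 m (water level in the piezometer is the total head).
Pressure head at BH-10: ψ = P/(ρg) = 56×1000 / (1000 × 9.81) = 5.71 m.
Total head at BH-10: h = z + ψ = 16.44 + 5.71 = 22.15 m.
Head difference: h(BH-9) − h(BH-10) = 13.92 − 22.15 = -8.23 m.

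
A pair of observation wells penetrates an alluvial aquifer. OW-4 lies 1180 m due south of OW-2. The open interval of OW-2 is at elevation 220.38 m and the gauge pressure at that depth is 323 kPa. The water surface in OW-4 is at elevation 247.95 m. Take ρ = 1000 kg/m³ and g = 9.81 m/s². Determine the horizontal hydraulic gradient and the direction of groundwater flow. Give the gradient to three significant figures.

Pressure head at OW-2: ψ = P/(ρg) = 323×1000 / (1000 × 9.81) = 32.93 m.
Total head at OW-2: h = z + ψ = 220.38 + 32.93 = 253.31 m.
Total head at OW-4: h = 247.95 m (water level in the piezometer is the total head).
Head difference: h(OW-2) − h(OW-4) = 253.31 − 247.95 = 5.36 m.
Hydraulic gradient: i = |Δh| / L = 5.36 / 1180 = 0.00454.
Flow is from higher to lower head: from OW-2 toward OW-4, i.e. toward the south.

i ≈ 0.00454; groundwater flows toward the south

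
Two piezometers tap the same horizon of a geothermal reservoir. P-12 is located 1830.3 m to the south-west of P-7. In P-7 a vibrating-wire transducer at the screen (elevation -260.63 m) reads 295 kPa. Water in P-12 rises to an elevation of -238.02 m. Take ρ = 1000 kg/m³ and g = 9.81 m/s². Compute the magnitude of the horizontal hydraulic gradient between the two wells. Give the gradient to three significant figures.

i ≈ 0.00408

Pressure head at P-7: ψ = P/(ρg) = 295×1000 / (1000 × 9.81) = 30.07 m.
Total head at P-7: h = z + ψ = -260.63 + 30.07 = -230.56 m.
Total head at P-12: h = -238.02 m (water level in the piezometer is the total head).
Head difference: h(P-7) − h(P-12) = -230.56 − (-238.02) = 7.46 m.
Hydraulic gradient: i = |Δh| / L = 7.46 / 1830.3 = 0.00408.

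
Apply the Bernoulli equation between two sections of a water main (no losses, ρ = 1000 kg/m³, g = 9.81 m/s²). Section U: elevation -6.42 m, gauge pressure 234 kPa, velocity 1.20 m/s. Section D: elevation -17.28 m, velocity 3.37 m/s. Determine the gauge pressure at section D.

P₂ ≈ 336 kPa

Pressure head at U: ψ₁ = P₁/(ρg) = 234×1000 / (1000 × 9.81) = 23.85 m.
Velocity heads: v₁²/2g = 1.20²/19.62 = 0.073 m; v₂²/2g = 3.37²/19.62 = 0.579 m.
Total head H = z₁ + ψ₁ + v₁²/2g = -6.42 + 23.85 + 0.073 = 17.50 m.
ψ₂ = H − z₂ − v₂²/2g = 17.50 − (-17.28) − 0.579 = 34.20 m.
P₂ = ρgψ₂ = 1000 × 9.81 × 34.20 ≈ 336 kPa.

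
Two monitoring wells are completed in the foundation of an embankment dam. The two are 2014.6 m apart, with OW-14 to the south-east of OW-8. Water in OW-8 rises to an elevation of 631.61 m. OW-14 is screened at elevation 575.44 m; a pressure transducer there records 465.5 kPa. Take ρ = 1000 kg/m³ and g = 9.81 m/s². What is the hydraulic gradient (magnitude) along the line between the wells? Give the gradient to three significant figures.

Total head at OW-8: h = 631.61 m (water level in the piezometer is the total head).
Pressure head at OW-14: ψ = P/(ρg) = 465.5×1000 / (1000 × 9.81) = 47.45 m.
Total head at OW-14: h = z + ψ = 575.44 + 47.45 = 622.89 m.
Head difference: h(OW-8) − h(OW-14) = 631.61 − 622.89 = 8.72 m.
Hydraulic gradient: i = |Δh| / L = 8.72 / 2014.6 = 0.00433.

i ≈ 0.00433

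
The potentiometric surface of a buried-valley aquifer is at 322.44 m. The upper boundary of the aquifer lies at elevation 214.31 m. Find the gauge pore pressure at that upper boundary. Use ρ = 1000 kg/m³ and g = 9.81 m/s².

Pressure head at the aquifer top: ψ = h − z = 322.44 − 214.31 = 108.13 m.
P = ρgψ = 1000 × 9.81 × 108.13 = 1060755 Pa ≈ 1060 kPa.

P ≈ 1060 kPa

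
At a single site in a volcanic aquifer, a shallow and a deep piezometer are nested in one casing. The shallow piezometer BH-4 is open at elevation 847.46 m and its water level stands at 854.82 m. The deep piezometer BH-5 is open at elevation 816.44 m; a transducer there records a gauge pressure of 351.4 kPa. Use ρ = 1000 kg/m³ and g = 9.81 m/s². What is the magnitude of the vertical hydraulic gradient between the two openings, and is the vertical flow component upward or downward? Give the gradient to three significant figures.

Total head at BH-4: h = 854.82 m (water level in the standpipe).
Pressure head at BH-5: ψ = P/(ρg) = 351.4×1000 / (1000 × 9.81) = 35.82 m.
Total head at BH-5: h = z + ψ = 816.44 + 35.82 = 852.26 m.
Δh = h(BH-4) − h(BH-5) = 854.82 − 852.26 = 2.56 m.
Vertical separation Δz = 847.46 − 816.44 = 31.02 m.
|i_v| = |Δh| / Δz = 2.56 / 31.02 = 0.0825.
Head is higher in the shallow piezometer, so vertical flow is downward (recharge condition).

|i_v| ≈ 0.0825; vertical flow is downward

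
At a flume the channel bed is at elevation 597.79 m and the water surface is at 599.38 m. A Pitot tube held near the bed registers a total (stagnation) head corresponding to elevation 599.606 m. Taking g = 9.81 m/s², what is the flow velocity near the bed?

v ≈ 2.11 m/s

Near the bed, under hydrostatic conditions, the piezometric head (z + ψ) equals the free-surface elevation, 599.38 m.
Velocity head = total − piezometric = 599.606 − 599.38 = 0.226 m.
v = √(2g·h_v) = √(2 × 9.81 × 0.226) = 2.11 m/s.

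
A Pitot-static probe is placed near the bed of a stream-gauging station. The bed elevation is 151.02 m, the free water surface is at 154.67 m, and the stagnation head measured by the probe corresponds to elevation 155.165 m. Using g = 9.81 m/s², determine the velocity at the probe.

Near the bed, under hydrostatic conditions, the piezometric head (z + ψ) equals the free-surface elevation, 154.67 m.
Velocity head = total − piezometric = 155.165 − 154.67 = 0.495 m.
v = √(2g·h_v) = √(2 × 9.81 × 0.495) = 3.12 m/s.

v ≈ 3.12 m/s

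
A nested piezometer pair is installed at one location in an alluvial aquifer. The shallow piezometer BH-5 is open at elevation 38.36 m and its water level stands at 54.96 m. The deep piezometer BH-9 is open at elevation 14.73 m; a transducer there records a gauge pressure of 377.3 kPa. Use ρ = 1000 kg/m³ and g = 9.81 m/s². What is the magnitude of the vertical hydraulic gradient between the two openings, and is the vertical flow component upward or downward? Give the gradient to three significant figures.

Total head at BH-5: h = 54.96 m (water level in the standpipe).
Pressure head at BH-9: ψ = P/(ρg) = 377.3×1000 / (1000 × 9.81) = 38.46 m.
Total head at BH-9: h = z + ψ = 14.73 + 38.46 = 53.19 m.
Δh = h(BH-5) − h(BH-9) = 54.96 − 53.19 = 1.77 m.
Vertical separation Δz = 38.36 − 14.73 = 23.63 m.
|i_v| = |Δh| / Δz = 1.77 / 23.63 = 0.0749.
Head is higher in the shallow piezometer, so vertical flow is downward (recharge condition).

|i_v| ≈ 0.0749; vertical flow is downward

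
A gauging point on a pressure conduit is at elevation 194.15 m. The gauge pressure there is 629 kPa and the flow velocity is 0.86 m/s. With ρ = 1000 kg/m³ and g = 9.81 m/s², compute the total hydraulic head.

Pressure head ψ = P/(ρg) = 629×1000 / (1000 × 9.81) = 64.12 m.
Velocity head = v²/(2g) = 0.86² / (2 × 9.81) = 0.038 m.
h = z + ψ + v²/(2g) = 194.15 + 64.12 + 0.038 = 258.31 m.

h ≈ 258.31 m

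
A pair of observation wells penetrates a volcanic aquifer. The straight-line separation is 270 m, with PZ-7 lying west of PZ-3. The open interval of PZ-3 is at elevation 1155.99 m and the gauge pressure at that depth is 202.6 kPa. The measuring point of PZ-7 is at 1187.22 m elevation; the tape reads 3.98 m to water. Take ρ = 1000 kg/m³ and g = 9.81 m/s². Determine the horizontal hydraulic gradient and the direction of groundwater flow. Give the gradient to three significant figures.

i ≈ 0.0244; groundwater flows toward the east

Pressure head at PZ-3: ψ = P/(ρg) = 202.6×1000 / (1000 × 9.81) = 20.65 m.
Total head at PZ-3: h = z + ψ = 1155.99 + 20.65 = 1176.64 m.
Total head at PZ-7: h = 1187.22 − 3.98 = 1183.24 m.
Head difference: h(PZ-3) − h(PZ-7) = 1176.64 − 1183.24 = -6.60 m.
Hydraulic gradient: i = |Δh| / L = 6.60 / 270 = 0.0244.
Flow is from higher to lower head: from PZ-7 toward PZ-3, i.e. toward the east.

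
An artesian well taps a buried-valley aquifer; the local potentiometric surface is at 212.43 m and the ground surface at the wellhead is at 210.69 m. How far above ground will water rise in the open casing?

Water rises to the potentiometric surface, so the rise above ground = 212.43 − 210.69 = 1.74 m.

≈ 1.74 m above ground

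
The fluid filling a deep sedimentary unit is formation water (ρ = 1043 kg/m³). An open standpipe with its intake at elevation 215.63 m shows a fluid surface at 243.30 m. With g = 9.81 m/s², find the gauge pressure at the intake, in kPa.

P ≈ 283 kPa

Pressure head ψ = h − z = 243.30 − 215.63 = 27.67 m.
P = ρgψ = 1043 × 9.81 × 27.67 = 283115 Pa ≈ 283 kPa.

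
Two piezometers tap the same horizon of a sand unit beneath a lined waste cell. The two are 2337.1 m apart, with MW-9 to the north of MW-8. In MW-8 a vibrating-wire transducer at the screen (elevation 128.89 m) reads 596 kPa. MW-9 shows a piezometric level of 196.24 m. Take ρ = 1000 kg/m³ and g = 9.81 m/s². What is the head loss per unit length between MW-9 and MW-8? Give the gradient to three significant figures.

i ≈ 0.00282 m/m

Pressure head at MW-8: ψ = P/(ρg) = 596×1000 / (1000 × 9.81) = 60.75 m.
Total head at MW-8: h = z + ψ = 128.89 + 60.75 = 189.64 m.
Total head at MW-9: h = 196.24 m (water level in the piezometer is the total head).
Head difference: h(MW-8) − h(MW-9) = 189.64 − 196.24 = -6.60 m.
Hydraulic gradient: i = |Δh| / L = 6.60 / 2337.1 = 0.00282.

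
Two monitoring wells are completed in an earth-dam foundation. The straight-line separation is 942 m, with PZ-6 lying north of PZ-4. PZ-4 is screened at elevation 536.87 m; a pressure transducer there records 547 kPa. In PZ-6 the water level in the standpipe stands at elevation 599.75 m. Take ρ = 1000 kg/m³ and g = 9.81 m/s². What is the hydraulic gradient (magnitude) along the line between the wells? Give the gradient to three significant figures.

Pressure head at PZ-4: ψ = P/(ρg) = 547×1000 / (1000 × 9.81) = 55.76 m.
Total head at PZ-4: h = z + ψ = 536.87 + 55.76 = 592.63 m.
Total head at PZ-6: h = 599.75 m (water level in the piezometer is the total head).
Head difference: h(PZ-4) − h(PZ-6) = 592.63 − 599.75 = -7.12 m.
Hydraulic gradient: i = |Δh| / L = 7.12 / 942 = 0.00756.

i ≈ 0.00756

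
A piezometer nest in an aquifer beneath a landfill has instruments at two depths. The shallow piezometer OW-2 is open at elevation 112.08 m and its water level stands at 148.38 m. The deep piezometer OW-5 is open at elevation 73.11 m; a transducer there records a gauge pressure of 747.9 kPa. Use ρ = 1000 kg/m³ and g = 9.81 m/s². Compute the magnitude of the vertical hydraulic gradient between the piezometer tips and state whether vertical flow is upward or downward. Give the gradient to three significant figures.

|i_v| ≈ 0.0249; vertical flow is upward

Total head at OW-2: h = 148.38 m (water level in the standpipe).
Pressure head at OW-5: ψ = P/(ρg) = 747.9×1000 / (1000 × 9.81) = 76.24 m.
Total head at OW-5: h = z + ψ = 73.11 + 76.24 = 149.35 m.
Δh = h(OW-2) − h(OW-5) = 148.38 − 149.35 = -0.97 m.
Vertical separation Δz = 112.08 − 73.11 = 38.97 m.
|i_v| = |Δh| / Δz = 0.97 / 38.97 = 0.0249.
Head is higher in the deep piezometer, so vertical flow is upward (discharge condition).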